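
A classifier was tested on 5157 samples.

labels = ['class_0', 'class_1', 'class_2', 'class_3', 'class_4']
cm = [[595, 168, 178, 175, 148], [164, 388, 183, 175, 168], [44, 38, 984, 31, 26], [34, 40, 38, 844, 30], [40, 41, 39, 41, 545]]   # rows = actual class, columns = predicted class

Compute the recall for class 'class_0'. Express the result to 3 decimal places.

recall = TP/(TP+FN).
class_0: TP=595, FN=168+178+175+148=669 → 595/1264 = 0.4707

0.471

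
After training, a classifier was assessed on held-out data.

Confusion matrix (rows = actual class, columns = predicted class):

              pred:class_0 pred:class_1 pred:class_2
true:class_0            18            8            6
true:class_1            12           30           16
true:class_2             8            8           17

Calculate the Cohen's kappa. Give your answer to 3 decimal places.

0.284

Observed agreement pₒ = trace/N = 65/123 = 0.5285
Expected agreement pₑ = Σ (rowᵢ·colᵢ)/N² = (32·38 + 58·46 + 33·39)/123² = 0.3418
κ = (pₒ − pₑ)/(1 − pₑ) = (0.5285 − 0.3418)/(1 − 0.3418) = 0.284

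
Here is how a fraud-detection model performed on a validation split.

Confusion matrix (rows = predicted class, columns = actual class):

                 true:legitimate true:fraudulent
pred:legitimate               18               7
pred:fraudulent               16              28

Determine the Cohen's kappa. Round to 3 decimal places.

Observed agreement pₒ = trace/N = 46/69 = 0.6667
Expected agreement pₑ = Σ (rowᵢ·colᵢ)/N² = (34·25 + 35·44)/69² = 0.5020
κ = (pₒ − pₑ)/(1 − pₑ) = (0.6667 − 0.5020)/(1 − 0.5020) = 0.331

0.331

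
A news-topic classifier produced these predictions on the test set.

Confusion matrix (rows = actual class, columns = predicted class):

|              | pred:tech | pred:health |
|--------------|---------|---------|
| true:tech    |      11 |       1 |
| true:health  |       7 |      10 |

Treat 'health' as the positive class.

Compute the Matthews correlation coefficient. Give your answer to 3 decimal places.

MCC = (TP·TN − FP·FN) / √((TP+FP)(TP+FN)(TN+FP)(TN+FN))
Numerator = 10·11 − 1·7 = 103
Denominator = √(11·17·12·18) = √40392 = 200.9776
MCC = 103 / 200.9776 = 0.512

0.512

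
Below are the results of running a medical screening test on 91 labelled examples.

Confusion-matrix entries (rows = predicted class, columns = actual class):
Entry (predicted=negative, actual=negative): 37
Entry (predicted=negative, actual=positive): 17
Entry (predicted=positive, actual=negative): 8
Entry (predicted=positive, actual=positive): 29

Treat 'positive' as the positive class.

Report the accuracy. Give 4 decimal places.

0.7253

Accuracy = (TP+TN)/N = (29+37)/91 = 0.7253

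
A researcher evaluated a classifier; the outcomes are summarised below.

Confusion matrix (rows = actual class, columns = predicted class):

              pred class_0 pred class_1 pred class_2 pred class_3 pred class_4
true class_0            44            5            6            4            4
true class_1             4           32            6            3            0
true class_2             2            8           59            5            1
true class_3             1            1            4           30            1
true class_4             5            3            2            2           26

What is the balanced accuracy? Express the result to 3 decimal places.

Balanced accuracy = mean of per-class recall.
  class_0: recall = 44/63 = 0.6984
  class_1: recall = 32/45 = 0.7111
  class_2: recall = 59/75 = 0.7867
  class_3: recall = 30/37 = 0.8108
  class_4: recall = 26/38 = 0.6842
Mean = (0.6984 + 0.7111 + 0.7867 + 0.8108 + 0.6842) / 5 = 0.738

0.738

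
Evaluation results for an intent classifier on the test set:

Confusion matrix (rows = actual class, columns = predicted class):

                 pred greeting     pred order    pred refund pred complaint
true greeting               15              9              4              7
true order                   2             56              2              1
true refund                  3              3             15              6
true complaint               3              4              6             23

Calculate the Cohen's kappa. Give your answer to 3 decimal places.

0.559

Observed agreement pₒ = trace/N = 109/159 = 0.6855
Expected agreement pₑ = Σ (rowᵢ·colᵢ)/N² = (35·23 + 61·72 + 27·27 + 36·37)/159² = 0.2871
κ = (pₒ − pₑ)/(1 − pₑ) = (0.6855 − 0.2871)/(1 − 0.2871) = 0.559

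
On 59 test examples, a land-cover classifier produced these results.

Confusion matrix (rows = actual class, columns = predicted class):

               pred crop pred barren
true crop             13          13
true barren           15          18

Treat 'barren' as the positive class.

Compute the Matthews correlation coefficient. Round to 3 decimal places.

MCC = (TP·TN − FP·FN) / √((TP+FP)(TP+FN)(TN+FP)(TN+FN))
Numerator = 18·13 − 13·15 = 39
Denominator = √(31·33·26·28) = √744744 = 862.9855
MCC = 39 / 862.9855 = 0.045

0.045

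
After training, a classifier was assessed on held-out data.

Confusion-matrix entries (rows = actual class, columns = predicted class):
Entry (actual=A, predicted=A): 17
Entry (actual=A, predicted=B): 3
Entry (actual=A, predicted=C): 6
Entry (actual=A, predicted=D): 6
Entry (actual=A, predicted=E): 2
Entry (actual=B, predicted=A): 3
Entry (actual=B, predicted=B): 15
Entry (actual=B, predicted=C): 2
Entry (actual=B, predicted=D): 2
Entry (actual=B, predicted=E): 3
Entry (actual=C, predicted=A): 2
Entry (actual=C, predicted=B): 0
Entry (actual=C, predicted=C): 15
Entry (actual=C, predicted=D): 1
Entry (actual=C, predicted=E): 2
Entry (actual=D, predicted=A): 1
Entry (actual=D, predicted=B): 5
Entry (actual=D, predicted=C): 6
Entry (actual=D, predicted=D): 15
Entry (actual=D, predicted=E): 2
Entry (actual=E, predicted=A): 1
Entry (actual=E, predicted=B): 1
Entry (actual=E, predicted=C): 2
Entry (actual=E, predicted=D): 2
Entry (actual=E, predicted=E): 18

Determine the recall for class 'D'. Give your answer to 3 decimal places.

Treat 'D' as positive and all other classes as negative.
recall = TP/(TP+FN).
D: TP=15, FN=1+5+6+2=14 → 15/29 = 0.5172

0.517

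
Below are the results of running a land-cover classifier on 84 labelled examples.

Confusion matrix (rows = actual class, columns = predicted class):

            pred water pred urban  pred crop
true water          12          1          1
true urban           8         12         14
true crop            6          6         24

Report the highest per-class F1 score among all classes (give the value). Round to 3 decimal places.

Per-class F1 score (2·TP/(2·TP+FP+FN)):
  water: TP=12, FP=8+6=14, FN=1+1=2 → 24/40 = 0.6000
  urban: TP=12, FP=1+6=7, FN=8+14=22 → 24/53 = 0.4528
  crop: TP=24, FP=1+14=15, FN=6+6=12 → 48/75 = 0.6400
Highest is class 'crop' with F1 score = 0.640.

0.640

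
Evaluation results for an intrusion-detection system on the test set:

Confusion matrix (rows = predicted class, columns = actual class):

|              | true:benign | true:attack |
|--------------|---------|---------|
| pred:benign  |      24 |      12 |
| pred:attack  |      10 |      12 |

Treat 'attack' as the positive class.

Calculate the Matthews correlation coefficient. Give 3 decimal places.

MCC = (TP·TN − FP·FN) / √((TP+FP)(TP+FN)(TN+FP)(TN+FN))
Numerator = 12·24 − 10·12 = 168
Denominator = √(22·24·34·36) = √646272 = 803.9104
MCC = 168 / 803.9104 = 0.209

0.209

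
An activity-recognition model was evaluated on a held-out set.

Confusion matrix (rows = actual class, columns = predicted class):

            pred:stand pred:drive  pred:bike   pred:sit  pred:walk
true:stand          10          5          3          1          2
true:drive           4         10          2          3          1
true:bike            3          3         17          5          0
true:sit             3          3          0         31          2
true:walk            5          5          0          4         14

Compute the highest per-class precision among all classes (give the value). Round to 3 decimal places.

Per-class precision (TP/(TP+FP)):
  stand: TP=10, FP=4+3+3+5=15 → 10/25 = 0.4000
  drive: TP=10, FP=5+3+3+5=16 → 10/26 = 0.3846
  bike: TP=17, FP=3+2+0+0=5 → 17/22 = 0.7727
  sit: TP=31, FP=1+3+5+4=13 → 31/44 = 0.7045
  walk: TP=14, FP=2+1+0+2=5 → 14/19 = 0.7368
Highest is class 'bike' with precision = 0.773.

0.773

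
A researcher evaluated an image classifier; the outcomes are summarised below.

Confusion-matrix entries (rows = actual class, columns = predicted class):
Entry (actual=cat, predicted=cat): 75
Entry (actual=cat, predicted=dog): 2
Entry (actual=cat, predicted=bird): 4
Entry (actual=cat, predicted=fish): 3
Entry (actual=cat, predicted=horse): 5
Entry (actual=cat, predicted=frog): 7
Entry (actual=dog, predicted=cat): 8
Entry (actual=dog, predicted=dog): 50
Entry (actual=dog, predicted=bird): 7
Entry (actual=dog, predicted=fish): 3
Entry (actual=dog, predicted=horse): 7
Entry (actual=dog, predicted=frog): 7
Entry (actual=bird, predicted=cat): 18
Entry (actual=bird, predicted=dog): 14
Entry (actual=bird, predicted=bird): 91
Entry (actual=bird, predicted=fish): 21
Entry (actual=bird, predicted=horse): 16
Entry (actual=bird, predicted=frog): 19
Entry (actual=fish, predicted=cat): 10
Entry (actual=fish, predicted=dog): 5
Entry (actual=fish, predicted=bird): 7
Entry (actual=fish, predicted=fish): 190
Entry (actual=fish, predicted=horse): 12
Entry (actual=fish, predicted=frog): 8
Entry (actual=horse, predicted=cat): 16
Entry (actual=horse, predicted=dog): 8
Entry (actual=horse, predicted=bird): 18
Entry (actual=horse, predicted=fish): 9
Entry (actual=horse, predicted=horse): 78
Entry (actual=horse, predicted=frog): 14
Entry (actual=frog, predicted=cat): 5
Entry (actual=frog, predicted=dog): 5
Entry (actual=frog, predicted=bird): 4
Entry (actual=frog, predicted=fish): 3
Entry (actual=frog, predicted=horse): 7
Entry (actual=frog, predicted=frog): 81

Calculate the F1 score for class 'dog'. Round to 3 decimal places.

F1 score = 2·TP/(2·TP+FP+FN).
dog: TP=50, FP=2+14+5+8+5=34, FN=8+7+3+7+7=32 → 100/166 = 0.6024

0.602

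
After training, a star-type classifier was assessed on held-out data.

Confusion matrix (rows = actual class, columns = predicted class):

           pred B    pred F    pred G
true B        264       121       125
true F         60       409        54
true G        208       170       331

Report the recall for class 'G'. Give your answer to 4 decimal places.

0.4669

recall = TP/(TP+FN).
G: TP=331, FN=208+170=378 → 331/709 = 0.46685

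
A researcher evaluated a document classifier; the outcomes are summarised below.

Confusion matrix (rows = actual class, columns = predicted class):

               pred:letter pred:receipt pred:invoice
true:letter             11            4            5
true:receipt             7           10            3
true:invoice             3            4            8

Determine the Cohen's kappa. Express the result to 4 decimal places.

Observed agreement pₒ = trace/N = 29/55 = 0.52727
Expected agreement pₑ = Σ (rowᵢ·colᵢ)/N² = (20·21 + 20·18 + 15·16)/55² = 0.33719
κ = (pₒ − pₑ)/(1 − pₑ) = (0.52727 − 0.33719)/(1 − 0.33719) = 0.2868

0.2868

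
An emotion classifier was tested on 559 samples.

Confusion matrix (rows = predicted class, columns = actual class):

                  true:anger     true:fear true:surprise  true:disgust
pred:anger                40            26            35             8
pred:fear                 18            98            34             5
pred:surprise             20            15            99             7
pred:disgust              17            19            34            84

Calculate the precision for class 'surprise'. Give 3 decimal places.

0.702

Take TP from the diagonal, FP from the rest of the 'surprise' prediction marginal, FN from the rest of the 'surprise' actual marginal.
precision = TP/(TP+FP).
surprise: TP=99, FP=20+15+7=42 → 99/141 = 0.7021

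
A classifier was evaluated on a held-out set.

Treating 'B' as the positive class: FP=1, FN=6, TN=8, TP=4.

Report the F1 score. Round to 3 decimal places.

Precision = TP/(TP+FP) = 4/5 = 0.8000
Recall = TP/(TP+FN) = 4/10 = 0.4000
F1 = 2·TP/(2·TP+FP+FN) = 8/15 = 0.533

0.533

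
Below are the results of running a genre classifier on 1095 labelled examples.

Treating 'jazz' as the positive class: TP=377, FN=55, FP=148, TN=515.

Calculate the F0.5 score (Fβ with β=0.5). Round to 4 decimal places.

0.7445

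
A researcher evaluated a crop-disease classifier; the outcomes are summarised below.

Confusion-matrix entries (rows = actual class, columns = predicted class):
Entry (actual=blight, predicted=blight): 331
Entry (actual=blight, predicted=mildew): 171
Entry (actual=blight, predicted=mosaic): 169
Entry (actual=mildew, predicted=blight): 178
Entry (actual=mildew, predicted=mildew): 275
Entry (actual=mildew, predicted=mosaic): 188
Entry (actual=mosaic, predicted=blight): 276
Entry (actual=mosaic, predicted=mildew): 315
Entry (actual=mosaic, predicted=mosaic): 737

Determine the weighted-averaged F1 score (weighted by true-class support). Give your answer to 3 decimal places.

0.517

Per-class F1 score (2·TP/(2·TP+FP+FN)):
  blight: TP=331, FP=178+276=454, FN=171+169=340 → 662/1456 = 0.4547
  mildew: TP=275, FP=171+315=486, FN=178+188=366 → 550/1402 = 0.3923
  mosaic: TP=737, FP=169+188=357, FN=276+315=591 → 1474/2422 = 0.6086
Weighted-F1 score = Σ (supportᵢ/N)·F1 scoreᵢ with N=2640: (671/2640)·0.4547 + (641/2640)·0.3923 + (1328/2640)·0.6086 = 0.517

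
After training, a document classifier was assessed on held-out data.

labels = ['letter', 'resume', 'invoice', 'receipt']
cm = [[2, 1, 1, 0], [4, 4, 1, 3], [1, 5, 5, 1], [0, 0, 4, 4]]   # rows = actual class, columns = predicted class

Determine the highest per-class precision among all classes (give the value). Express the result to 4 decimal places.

0.5000

Per-class precision (TP/(TP+FP)):
  letter: TP=2, FP=4+1+0=5 → 2/7 = 0.28571
  resume: TP=4, FP=1+5+0=6 → 4/10 = 0.40000
  invoice: TP=5, FP=1+1+4=6 → 5/11 = 0.45455
  receipt: TP=4, FP=0+3+1=4 → 4/8 = 0.50000
Highest is class 'receipt' with precision = 0.5000.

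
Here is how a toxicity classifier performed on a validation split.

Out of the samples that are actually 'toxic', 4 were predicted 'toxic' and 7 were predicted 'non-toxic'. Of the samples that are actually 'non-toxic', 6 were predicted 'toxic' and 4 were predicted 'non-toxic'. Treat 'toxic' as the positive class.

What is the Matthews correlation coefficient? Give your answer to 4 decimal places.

-0.2364

MCC = (TP·TN − FP·FN) / √((TP+FP)(TP+FN)(TN+FP)(TN+FN))
Numerator = 4·4 − 6·7 = -26
Denominator = √(10·11·10·11) = √12100 = 110.0000
MCC = -26 / 110.0000 = -0.2364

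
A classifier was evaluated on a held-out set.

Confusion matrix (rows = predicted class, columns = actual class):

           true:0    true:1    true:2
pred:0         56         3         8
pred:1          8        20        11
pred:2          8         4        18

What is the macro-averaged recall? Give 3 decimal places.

Per-class recall (TP/(TP+FN)):
  0: TP=56, FN=8+8=16 → 56/72 = 0.7778
  1: TP=20, FN=3+4=7 → 20/27 = 0.7407
  2: TP=18, FN=8+11=19 → 18/37 = 0.4865
Macro-recall = mean = (0.7778 + 0.7407 + 0.4865) / 3 = 0.668

0.668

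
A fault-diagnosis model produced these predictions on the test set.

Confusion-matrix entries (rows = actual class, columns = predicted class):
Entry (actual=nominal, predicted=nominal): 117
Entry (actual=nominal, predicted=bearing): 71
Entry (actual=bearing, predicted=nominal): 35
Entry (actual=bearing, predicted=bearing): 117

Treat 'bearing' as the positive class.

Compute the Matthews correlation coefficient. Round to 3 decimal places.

MCC = (TP·TN − FP·FN) / √((TP+FP)(TP+FN)(TN+FP)(TN+FN))
Numerator = 117·117 − 71·35 = 11204
Denominator = √(188·152·188·152) = √816587776 = 28576.0000
MCC = 11204 / 28576.0000 = 0.392

0.392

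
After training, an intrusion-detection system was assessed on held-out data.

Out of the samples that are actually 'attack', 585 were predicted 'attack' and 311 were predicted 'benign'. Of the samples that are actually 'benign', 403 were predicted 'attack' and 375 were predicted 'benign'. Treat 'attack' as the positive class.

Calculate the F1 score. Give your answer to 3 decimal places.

Precision = TP/(TP+FP) = 585/988 = 0.5921
Recall = TP/(TP+FN) = 585/896 = 0.6529
F1 = 2·TP/(2·TP+FP+FN) = 1170/1884 = 0.621

0.621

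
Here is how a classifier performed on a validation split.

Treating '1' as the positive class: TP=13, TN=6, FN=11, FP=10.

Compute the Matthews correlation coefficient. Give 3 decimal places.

-0.083

MCC = (TP·TN − FP·FN) / √((TP+FP)(TP+FN)(TN+FP)(TN+FN))
Numerator = 13·6 − 10·11 = -32
Denominator = √(23·24·16·17) = √150144 = 387.4842
MCC = -32 / 387.4842 = -0.083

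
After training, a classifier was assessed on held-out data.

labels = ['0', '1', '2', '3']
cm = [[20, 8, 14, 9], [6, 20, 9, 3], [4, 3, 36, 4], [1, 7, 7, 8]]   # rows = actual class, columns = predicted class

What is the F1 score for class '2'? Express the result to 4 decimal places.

0.6372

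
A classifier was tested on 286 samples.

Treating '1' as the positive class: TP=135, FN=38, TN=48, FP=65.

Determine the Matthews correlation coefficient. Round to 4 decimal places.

MCC = (TP·TN − FP·FN) / √((TP+FP)(TP+FN)(TN+FP)(TN+FN))
Numerator = 135·48 − 65·38 = 4010
Denominator = √(200·173·113·86) = √336242800 = 18336.9245
MCC = 4010 / 18336.9245 = 0.2187

0.2187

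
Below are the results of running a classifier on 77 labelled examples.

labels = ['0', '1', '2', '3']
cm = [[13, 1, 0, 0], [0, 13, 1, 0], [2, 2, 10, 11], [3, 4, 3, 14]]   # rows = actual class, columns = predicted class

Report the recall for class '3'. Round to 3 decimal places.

0.583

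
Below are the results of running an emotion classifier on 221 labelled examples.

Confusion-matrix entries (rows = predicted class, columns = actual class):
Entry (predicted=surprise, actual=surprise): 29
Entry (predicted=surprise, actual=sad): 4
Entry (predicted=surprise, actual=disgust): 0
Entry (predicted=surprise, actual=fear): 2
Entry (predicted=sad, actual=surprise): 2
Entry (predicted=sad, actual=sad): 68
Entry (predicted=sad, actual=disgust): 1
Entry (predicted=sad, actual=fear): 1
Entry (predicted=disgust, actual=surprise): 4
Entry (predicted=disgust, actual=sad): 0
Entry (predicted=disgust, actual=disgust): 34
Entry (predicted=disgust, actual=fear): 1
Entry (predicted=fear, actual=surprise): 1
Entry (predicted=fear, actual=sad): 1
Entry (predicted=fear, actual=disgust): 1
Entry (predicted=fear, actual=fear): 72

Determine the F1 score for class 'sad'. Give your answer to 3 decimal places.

0.938

One-vs-rest for 'sad': TP = diagonal; FP = other classes predicted 'sad'; FN = 'sad' predicted as other.
F1 score = 2·TP/(2·TP+FP+FN).
sad: TP=68, FP=2+1+1=4, FN=4+0+1=5 → 136/145 = 0.9379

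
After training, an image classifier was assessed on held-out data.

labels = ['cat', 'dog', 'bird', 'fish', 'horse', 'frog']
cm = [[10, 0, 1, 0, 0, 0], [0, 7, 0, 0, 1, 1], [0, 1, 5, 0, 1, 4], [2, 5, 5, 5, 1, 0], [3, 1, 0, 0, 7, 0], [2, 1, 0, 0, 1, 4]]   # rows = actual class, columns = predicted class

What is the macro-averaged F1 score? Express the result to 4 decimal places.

Per-class F1 score (2·TP/(2·TP+FP+FN)):
  cat: TP=10, FP=0+0+2+3+2=7, FN=0+1+0+0+0=1 → 20/28 = 0.71429
  dog: TP=7, FP=0+1+5+1+1=8, FN=0+0+0+1+1=2 → 14/24 = 0.58333
  bird: TP=5, FP=1+0+5+0+0=6, FN=0+1+0+1+4=6 → 10/22 = 0.45455
  fish: TP=5, FP=0+0+0+0+0=0, FN=2+5+5+1+0=13 → 10/23 = 0.43478
  horse: TP=7, FP=0+1+1+1+1=4, FN=3+1+0+0+0=4 → 14/22 = 0.63636
  frog: TP=4, FP=0+1+4+0+0=5, FN=2+1+0+0+1=4 → 8/17 = 0.47059
Macro-F1 score = mean = (0.71429 + 0.58333 + 0.45455 + 0.43478 + 0.63636 + 0.47059) / 6 = 0.5490

0.5490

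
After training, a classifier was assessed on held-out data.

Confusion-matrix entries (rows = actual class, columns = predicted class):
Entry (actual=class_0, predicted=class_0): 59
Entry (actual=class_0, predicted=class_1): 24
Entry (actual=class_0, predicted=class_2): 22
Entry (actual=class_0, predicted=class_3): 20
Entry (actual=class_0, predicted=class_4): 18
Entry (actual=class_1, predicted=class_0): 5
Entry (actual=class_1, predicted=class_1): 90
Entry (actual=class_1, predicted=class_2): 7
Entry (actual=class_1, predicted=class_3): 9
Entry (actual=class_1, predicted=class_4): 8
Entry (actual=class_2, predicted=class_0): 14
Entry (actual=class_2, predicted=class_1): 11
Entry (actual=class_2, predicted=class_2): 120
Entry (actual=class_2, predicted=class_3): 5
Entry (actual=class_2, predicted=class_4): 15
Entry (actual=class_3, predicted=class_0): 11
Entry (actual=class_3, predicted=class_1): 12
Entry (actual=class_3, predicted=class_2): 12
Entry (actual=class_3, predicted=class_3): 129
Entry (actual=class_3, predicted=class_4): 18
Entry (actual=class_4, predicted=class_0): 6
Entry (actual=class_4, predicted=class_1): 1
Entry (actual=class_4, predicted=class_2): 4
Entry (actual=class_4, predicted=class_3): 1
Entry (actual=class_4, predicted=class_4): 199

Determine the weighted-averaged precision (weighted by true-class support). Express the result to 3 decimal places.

0.722

Per-class precision (TP/(TP+FP)):
  class_0: TP=59, FP=5+14+11+6=36 → 59/95 = 0.6211
  class_1: TP=90, FP=24+11+12+1=48 → 90/138 = 0.6522
  class_2: TP=120, FP=22+7+12+4=45 → 120/165 = 0.7273
  class_3: TP=129, FP=20+9+5+1=35 → 129/164 = 0.7866
  class_4: TP=199, FP=18+8+15+18=59 → 199/258 = 0.7713
Weighted-precision = Σ (supportᵢ/N)·precisionᵢ with N=820: (143/820)·0.6211 + (119/820)·0.6522 + (165/820)·0.7273 + (182/820)·0.7866 + (211/820)·0.7713 = 0.722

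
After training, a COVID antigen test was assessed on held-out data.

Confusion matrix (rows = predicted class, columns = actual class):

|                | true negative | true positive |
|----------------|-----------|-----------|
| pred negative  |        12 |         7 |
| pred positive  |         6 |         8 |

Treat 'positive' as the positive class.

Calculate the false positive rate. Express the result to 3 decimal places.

0.333

FPR = FP/(FP+TN) = 6/(6+12) = 0.333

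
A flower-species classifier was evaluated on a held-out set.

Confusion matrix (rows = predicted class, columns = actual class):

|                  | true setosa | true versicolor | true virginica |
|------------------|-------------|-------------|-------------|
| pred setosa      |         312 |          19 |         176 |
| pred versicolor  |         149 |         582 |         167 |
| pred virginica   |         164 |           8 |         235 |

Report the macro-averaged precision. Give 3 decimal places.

Per-class precision (TP/(TP+FP)):
  setosa: TP=312, FP=19+176=195 → 312/507 = 0.6154
  versicolor: TP=582, FP=149+167=316 → 582/898 = 0.6481
  virginica: TP=235, FP=164+8=172 → 235/407 = 0.5774
Macro-precision = mean = (0.6154 + 0.6481 + 0.5774) / 3 = 0.614

0.614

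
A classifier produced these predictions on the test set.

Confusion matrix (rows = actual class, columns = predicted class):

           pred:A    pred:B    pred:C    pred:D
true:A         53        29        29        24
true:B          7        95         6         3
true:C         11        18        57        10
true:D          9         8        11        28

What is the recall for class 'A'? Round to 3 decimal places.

recall = TP/(TP+FN).
A: TP=53, FN=29+29+24=82 → 53/135 = 0.3926

0.393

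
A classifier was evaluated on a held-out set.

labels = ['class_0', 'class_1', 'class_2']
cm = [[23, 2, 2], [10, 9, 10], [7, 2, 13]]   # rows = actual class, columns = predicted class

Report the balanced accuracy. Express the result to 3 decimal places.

0.584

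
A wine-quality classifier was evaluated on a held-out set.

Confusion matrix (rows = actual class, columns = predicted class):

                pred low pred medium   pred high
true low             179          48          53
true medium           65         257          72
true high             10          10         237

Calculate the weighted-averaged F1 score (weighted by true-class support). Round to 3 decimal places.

0.720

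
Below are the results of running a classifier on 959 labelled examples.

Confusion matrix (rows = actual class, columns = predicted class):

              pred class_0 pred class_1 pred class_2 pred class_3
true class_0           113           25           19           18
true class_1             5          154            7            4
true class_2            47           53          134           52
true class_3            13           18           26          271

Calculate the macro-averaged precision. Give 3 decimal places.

Per-class precision (TP/(TP+FP)):
  class_0: TP=113, FP=5+47+13=65 → 113/178 = 0.6348
  class_1: TP=154, FP=25+53+18=96 → 154/250 = 0.6160
  class_2: TP=134, FP=19+7+26=52 → 134/186 = 0.7204
  class_3: TP=271, FP=18+4+52=74 → 271/345 = 0.7855
Macro-precision = mean = (0.6348 + 0.6160 + 0.7204 + 0.7855) / 4 = 0.689

0.689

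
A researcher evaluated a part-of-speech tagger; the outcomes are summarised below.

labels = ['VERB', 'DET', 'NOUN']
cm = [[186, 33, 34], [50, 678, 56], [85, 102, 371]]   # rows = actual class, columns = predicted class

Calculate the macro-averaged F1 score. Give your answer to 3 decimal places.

0.742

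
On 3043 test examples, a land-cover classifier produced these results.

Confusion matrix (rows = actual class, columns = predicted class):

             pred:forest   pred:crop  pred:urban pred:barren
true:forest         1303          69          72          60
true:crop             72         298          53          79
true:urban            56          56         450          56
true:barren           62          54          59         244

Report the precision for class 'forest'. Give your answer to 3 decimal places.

Take TP from the diagonal, FP from the rest of the 'forest' prediction marginal, FN from the rest of the 'forest' actual marginal.
precision = TP/(TP+FP).
forest: TP=1303, FP=72+56+62=190 → 1303/1493 = 0.8727

0.873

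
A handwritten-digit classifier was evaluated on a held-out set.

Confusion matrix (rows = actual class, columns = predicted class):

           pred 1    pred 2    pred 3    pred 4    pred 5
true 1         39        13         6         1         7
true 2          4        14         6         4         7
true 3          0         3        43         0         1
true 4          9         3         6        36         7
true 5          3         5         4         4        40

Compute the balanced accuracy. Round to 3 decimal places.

Balanced accuracy = mean of per-class recall.
  1: recall = 39/66 = 0.5909
  2: recall = 14/35 = 0.4000
  3: recall = 43/47 = 0.9149
  4: recall = 36/61 = 0.5902
  5: recall = 40/56 = 0.7143
Mean = (0.5909 + 0.4000 + 0.9149 + 0.5902 + 0.7143) / 5 = 0.642

0.642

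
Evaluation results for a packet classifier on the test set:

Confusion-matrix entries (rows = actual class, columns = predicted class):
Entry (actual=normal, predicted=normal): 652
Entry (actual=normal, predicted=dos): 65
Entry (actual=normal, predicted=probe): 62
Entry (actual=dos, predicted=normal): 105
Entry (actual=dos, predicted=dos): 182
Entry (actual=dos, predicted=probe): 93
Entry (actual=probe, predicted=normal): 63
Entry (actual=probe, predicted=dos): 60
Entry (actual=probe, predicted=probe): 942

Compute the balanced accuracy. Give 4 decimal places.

0.7335

Balanced accuracy = mean of per-class recall.
  normal: recall = 652/779 = 0.83697
  dos: recall = 182/380 = 0.47895
  probe: recall = 942/1065 = 0.88451
Mean = (0.83697 + 0.47895 + 0.88451) / 3 = 0.7335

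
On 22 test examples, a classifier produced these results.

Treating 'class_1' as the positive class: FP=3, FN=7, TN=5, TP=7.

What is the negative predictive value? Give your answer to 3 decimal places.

0.417

NPV = TN/(TN+FN) = 5/(5+7) = 0.417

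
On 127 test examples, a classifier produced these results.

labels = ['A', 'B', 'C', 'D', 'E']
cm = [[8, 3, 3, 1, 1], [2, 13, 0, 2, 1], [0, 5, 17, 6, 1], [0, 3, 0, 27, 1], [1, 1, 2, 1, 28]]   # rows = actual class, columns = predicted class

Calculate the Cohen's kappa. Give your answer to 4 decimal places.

0.6590

Observed agreement pₒ = trace/N = 93/127 = 0.73228
Expected agreement pₑ = Σ (rowᵢ·colᵢ)/N² = (16·11 + 18·25 + 29·22 + 31·37 + 33·32)/127² = 0.21495
κ = (pₒ − pₑ)/(1 − pₑ) = (0.73228 − 0.21495)/(1 − 0.21495) = 0.6590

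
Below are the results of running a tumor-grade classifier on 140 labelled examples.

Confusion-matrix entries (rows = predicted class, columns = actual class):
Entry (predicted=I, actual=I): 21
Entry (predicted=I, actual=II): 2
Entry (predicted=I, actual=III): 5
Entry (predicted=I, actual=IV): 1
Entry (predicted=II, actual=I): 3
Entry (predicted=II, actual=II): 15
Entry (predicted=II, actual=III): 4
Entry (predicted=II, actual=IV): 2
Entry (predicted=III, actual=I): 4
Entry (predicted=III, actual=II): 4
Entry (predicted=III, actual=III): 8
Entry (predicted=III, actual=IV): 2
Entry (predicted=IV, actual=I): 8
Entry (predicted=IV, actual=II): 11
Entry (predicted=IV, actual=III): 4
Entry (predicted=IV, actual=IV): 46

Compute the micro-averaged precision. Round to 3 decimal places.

0.643

Micro-averaging pools counts across classes: ΣTP=90, ΣFP=50, ΣFN=50.
Micro-precision = TP/(TP+FP) on pooled counts = 0.643 (equals overall accuracy in single-label multiclass).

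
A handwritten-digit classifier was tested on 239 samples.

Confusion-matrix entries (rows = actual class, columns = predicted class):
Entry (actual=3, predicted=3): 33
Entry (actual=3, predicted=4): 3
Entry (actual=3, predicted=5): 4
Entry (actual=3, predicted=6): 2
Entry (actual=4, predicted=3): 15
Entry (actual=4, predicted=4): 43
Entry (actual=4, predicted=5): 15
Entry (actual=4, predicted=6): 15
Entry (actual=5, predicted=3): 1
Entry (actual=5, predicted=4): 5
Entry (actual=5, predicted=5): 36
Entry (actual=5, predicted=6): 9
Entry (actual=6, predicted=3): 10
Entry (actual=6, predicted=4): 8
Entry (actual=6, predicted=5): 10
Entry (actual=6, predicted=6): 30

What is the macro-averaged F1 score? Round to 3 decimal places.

Per-class F1 score (2·TP/(2·TP+FP+FN)):
  3: TP=33, FP=15+1+10=26, FN=3+4+2=9 → 66/101 = 0.6535
  4: TP=43, FP=3+5+8=16, FN=15+15+15=45 → 86/147 = 0.5850
  5: TP=36, FP=4+15+10=29, FN=1+5+9=15 → 72/116 = 0.6207
  6: TP=30, FP=2+15+9=26, FN=10+8+10=28 → 60/114 = 0.5263
Macro-F1 score = mean = (0.6535 + 0.5850 + 0.6207 + 0.5263) / 4 = 0.596

0.596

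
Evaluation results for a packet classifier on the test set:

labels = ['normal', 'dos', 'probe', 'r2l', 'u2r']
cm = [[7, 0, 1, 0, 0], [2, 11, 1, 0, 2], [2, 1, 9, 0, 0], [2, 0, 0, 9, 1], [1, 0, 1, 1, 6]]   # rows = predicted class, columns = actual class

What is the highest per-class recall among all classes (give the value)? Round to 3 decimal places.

0.917

Per-class recall (TP/(TP+FN)):
  normal: TP=7, FN=2+2+2+1=7 → 7/14 = 0.5000
  dos: TP=11, FN=0+1+0+0=1 → 11/12 = 0.9167
  probe: TP=9, FN=1+1+0+1=3 → 9/12 = 0.7500
  r2l: TP=9, FN=0+0+0+1=1 → 9/10 = 0.9000
  u2r: TP=6, FN=0+2+0+1=3 → 6/9 = 0.6667
Highest is class 'dos' with recall = 0.917.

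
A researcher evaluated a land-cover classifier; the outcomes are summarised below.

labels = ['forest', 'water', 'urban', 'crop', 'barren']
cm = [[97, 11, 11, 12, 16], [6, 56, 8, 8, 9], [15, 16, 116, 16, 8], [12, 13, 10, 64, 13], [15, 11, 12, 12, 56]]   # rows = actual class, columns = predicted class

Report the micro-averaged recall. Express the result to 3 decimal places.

Micro-averaging pools counts across classes: ΣTP=389, ΣFP=234, ΣFN=234.
Micro-recall = TP/(TP+FN) on pooled counts = 0.624 (equals overall accuracy in single-label multiclass).

0.624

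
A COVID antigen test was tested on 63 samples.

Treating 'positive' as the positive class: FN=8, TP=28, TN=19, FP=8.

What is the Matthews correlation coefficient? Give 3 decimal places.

0.481

MCC = (TP·TN − FP·FN) / √((TP+FP)(TP+FN)(TN+FP)(TN+FN))
Numerator = 28·19 − 8·8 = 468
Denominator = √(36·36·27·27) = √944784 = 972.0000
MCC = 468 / 972.0000 = 0.481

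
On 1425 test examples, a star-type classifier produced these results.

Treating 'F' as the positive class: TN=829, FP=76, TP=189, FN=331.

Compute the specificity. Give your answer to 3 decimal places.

Specificity = TN/(TN+FP) = 829/(829+76) = 0.916

0.916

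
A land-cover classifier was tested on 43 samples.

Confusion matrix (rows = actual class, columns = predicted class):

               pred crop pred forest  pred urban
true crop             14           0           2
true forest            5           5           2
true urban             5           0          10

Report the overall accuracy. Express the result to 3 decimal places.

Accuracy = trace / total = (14+5+10=29) / 43 = 29/43 = 0.674

0.674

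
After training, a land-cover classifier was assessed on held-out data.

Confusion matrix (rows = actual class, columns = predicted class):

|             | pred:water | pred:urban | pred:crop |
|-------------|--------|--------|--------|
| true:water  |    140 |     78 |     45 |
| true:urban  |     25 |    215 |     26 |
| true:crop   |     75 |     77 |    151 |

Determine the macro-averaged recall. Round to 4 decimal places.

0.6130

Per-class recall (TP/(TP+FN)):
  water: TP=140, FN=78+45=123 → 140/263 = 0.53232
  urban: TP=215, FN=25+26=51 → 215/266 = 0.80827
  crop: TP=151, FN=75+77=152 → 151/303 = 0.49835
Macro-recall = mean = (0.53232 + 0.80827 + 0.49835) / 3 = 0.6130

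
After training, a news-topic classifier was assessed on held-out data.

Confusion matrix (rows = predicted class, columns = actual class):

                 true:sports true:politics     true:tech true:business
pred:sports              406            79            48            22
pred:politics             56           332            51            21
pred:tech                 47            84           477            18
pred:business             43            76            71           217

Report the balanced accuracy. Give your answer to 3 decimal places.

Balanced accuracy = mean of per-class recall.
  sports: recall = 406/552 = 0.7355
  politics: recall = 332/571 = 0.5814
  tech: recall = 477/647 = 0.7372
  business: recall = 217/278 = 0.7806
Mean = (0.7355 + 0.5814 + 0.7372 + 0.7806) / 4 = 0.709

0.709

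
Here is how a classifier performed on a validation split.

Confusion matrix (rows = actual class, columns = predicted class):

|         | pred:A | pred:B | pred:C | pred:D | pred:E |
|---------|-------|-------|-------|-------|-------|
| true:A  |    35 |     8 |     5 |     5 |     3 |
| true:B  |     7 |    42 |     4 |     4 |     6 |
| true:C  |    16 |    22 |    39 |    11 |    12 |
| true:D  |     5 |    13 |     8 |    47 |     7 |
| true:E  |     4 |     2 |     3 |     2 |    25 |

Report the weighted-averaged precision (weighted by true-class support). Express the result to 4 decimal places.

0.5888

Per-class precision (TP/(TP+FP)):
  A: TP=35, FP=7+16+5+4=32 → 35/67 = 0.52239
  B: TP=42, FP=8+22+13+2=45 → 42/87 = 0.48276
  C: TP=39, FP=5+4+8+3=20 → 39/59 = 0.66102
  D: TP=47, FP=5+4+11+2=22 → 47/69 = 0.68116
  E: TP=25, FP=3+6+12+7=28 → 25/53 = 0.47170
Weighted-precision = Σ (supportᵢ/N)·precisionᵢ with N=335: (56/335)·0.52239 + (63/335)·0.48276 + (100/335)·0.66102 + (80/335)·0.68116 + (36/335)·0.47170 = 0.5888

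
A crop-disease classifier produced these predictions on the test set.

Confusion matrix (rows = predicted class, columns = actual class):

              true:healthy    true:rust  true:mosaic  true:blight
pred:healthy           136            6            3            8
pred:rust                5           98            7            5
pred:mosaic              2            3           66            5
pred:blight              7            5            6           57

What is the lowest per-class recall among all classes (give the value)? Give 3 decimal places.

0.760

Per-class recall (TP/(TP+FN)):
  healthy: TP=136, FN=5+2+7=14 → 136/150 = 0.9067
  rust: TP=98, FN=6+3+5=14 → 98/112 = 0.8750
  mosaic: TP=66, FN=3+7+6=16 → 66/82 = 0.8049
  blight: TP=57, FN=8+5+5=18 → 57/75 = 0.7600
Lowest is class 'blight' with recall = 0.760.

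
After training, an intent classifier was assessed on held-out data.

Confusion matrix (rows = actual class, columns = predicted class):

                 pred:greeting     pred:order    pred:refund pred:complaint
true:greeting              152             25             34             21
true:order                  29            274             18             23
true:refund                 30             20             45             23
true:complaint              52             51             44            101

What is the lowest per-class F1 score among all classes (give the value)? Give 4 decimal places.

0.3475

Per-class F1 score (2·TP/(2·TP+FP+FN)):
  greeting: TP=152, FP=29+30+52=111, FN=25+34+21=80 → 304/495 = 0.61414
  order: TP=274, FP=25+20+51=96, FN=29+18+23=70 → 548/714 = 0.76751
  refund: TP=45, FP=34+18+44=96, FN=30+20+23=73 → 90/259 = 0.34749
  complaint: TP=101, FP=21+23+23=67, FN=52+51+44=147 → 202/416 = 0.48558
Lowest is class 'refund' with F1 score = 0.3475.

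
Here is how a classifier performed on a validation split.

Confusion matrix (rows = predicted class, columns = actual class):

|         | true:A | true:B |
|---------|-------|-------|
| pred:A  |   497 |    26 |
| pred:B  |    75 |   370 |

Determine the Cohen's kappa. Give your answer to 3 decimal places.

Observed agreement pₒ = trace/N = 867/968 = 0.8957
Expected agreement pₑ = Σ (rowᵢ·colᵢ)/N² = (572·523 + 396·445)/968² = 0.5073
κ = (pₒ − pₑ)/(1 − pₑ) = (0.8957 − 0.5073)/(1 − 0.5073) = 0.788

0.788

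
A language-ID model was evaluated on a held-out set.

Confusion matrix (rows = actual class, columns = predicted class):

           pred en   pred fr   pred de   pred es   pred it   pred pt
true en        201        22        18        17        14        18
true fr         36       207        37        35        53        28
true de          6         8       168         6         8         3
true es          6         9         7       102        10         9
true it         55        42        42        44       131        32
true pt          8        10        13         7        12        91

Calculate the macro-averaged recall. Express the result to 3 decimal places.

Per-class recall (TP/(TP+FN)):
  en: TP=201, FN=22+18+17+14+18=89 → 201/290 = 0.6931
  fr: TP=207, FN=36+37+35+53+28=189 → 207/396 = 0.5227
  de: TP=168, FN=6+8+6+8+3=31 → 168/199 = 0.8442
  es: TP=102, FN=6+9+7+10+9=41 → 102/143 = 0.7133
  it: TP=131, FN=55+42+42+44+32=215 → 131/346 = 0.3786
  pt: TP=91, FN=8+10+13+7+12=50 → 91/141 = 0.6454
Macro-recall = mean = (0.6931 + 0.5227 + 0.8442 + 0.7133 + 0.3786 + 0.6454) / 6 = 0.633

0.633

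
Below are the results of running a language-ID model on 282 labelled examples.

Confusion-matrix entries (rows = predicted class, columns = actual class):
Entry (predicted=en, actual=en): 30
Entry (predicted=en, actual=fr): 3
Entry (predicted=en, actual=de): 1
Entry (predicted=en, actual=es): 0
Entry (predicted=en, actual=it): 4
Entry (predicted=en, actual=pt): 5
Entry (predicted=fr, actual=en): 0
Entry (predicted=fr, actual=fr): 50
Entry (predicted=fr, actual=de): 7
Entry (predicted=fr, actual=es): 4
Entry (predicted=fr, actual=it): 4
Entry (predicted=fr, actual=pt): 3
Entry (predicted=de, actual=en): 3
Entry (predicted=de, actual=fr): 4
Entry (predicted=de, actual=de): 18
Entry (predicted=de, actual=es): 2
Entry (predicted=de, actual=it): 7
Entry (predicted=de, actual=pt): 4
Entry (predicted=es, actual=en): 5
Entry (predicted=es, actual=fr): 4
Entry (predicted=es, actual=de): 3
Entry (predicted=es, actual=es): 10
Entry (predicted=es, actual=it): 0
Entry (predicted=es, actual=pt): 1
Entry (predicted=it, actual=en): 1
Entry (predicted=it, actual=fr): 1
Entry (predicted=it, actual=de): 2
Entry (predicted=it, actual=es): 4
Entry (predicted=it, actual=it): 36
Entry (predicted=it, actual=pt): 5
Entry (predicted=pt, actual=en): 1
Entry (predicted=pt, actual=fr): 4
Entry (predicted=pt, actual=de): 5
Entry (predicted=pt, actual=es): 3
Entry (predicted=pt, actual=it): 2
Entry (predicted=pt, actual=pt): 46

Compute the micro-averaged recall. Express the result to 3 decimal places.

Micro-averaging pools counts across classes: ΣTP=190, ΣFP=92, ΣFN=92.
Micro-recall = TP/(TP+FN) on pooled counts = 0.674 (equals overall accuracy in single-label multiclass).

0.674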